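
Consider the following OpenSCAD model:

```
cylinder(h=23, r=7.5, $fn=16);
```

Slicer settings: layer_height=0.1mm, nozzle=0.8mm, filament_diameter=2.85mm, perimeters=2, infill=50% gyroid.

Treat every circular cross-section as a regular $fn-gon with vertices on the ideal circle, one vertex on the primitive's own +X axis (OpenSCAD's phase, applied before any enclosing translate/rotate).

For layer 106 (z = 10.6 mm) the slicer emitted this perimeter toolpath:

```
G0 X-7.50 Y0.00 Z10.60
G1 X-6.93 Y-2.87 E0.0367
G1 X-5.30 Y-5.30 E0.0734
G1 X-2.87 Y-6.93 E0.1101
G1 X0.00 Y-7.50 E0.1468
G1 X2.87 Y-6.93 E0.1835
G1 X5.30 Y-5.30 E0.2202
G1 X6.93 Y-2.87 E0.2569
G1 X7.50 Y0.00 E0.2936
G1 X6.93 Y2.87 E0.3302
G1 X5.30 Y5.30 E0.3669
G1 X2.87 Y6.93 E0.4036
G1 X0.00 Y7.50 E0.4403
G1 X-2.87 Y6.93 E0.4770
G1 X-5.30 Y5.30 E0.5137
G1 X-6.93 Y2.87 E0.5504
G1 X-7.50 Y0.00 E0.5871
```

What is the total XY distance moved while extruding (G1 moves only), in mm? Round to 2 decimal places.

Sum the Euclidean lengths of each G1 segment: total = 46.82 mm.

46.82 mm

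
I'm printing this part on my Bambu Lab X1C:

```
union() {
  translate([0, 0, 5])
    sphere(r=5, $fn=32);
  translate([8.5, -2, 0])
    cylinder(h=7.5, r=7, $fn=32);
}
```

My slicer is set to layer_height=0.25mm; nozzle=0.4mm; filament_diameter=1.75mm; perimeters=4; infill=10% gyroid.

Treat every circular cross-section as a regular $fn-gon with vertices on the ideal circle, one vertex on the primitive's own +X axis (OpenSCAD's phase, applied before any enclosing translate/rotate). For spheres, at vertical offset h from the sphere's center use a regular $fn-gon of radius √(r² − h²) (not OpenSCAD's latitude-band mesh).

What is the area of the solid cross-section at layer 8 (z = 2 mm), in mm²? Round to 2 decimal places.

At z = 2 mm: the sphere: section is a regular 32-gon, circumradius = √(r²−h²) = √(5²−3²) = 4.000 (area = (32/2)·4.000²·sin(360°/32) = 49.94 mm²); the cylinder at (8.5, -2): section is a regular 32-gon, circumradius r=7 (area = (32/2)·7.000²·sin(360°/32) = 152.95 mm²); Taking the union: the regions partially overlap — summed areas 202.89 mm² minus the doubly-counted overlap 9.59 mm² gives 193.31 mm² — area = 193.31 mm². Overall, the cross-section is a single solid region. Net area = 193.31 mm².

193.31 mm²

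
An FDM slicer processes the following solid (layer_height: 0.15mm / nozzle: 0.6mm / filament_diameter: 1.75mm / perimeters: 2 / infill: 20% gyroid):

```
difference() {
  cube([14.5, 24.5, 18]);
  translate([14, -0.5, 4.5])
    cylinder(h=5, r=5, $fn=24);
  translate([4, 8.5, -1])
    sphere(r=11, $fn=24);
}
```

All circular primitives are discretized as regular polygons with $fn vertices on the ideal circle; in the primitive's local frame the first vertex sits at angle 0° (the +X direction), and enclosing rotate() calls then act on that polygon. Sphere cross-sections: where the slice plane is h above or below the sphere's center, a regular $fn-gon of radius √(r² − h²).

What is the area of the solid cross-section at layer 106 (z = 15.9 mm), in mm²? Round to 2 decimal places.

355.25 mm²

At z = 15.9 mm: the cube is present — its section is the full 14.5×24.5 rectangle (area 355.25 mm²); the cylinder at (14, -0.5) does not reach this height (z outside [4.5, 9.5]); the sphere at (4, 8.5) is absent (|z−center|=16.900 > r=11); Taking the first minus the rest: none of the subtracted shapes is present at this height, so the 14.5×24.5 cube is unchanged — area = 355.25 mm². Overall, the cross-section is a single solid region. Net area = 355.25 mm².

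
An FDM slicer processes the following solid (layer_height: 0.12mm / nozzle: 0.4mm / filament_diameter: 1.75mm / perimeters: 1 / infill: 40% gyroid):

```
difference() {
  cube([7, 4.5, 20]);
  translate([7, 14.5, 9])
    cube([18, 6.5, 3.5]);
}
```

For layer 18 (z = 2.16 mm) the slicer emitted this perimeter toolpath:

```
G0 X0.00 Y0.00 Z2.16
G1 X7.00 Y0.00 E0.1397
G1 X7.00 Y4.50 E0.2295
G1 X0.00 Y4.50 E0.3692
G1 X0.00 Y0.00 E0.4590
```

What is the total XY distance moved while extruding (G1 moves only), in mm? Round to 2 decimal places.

23.00 mm

Sum the Euclidean lengths of each G1 segment: total = 23.00 mm.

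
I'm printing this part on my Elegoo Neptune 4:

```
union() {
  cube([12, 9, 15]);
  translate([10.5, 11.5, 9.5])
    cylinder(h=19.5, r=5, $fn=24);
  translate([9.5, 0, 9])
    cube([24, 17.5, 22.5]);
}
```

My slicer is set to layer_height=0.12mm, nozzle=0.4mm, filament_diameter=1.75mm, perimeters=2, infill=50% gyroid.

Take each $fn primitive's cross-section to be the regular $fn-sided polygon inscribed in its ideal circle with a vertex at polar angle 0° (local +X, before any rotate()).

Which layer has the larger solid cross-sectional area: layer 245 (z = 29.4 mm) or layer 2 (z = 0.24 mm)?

layer 245 (z = 29.4 mm)

Layer 245 (z = 29.4): the cube is not intersected at this z (z outside [0, 15]); the cylinder at (10.5, 11.5) is not intersected at this z (z outside [9.5, 29]); the cube at (9.5, 0) (footprint 24×17.5) is included at this height (area 420.00 mm²); Combining (union): only the 24×17.5 cube at (9.5, 0) is present, so the union is just that shape — area = 420.00 mm². So its area = 420.00 mm². Layer 2 (z = 0.24): the 12×9 cube contributes its full rectangle (area 108.00 mm²); the cylinder at (10.5, 11.5) is absent (z outside [9.5, 29]); the cube at (9.5, 0) is not intersected at this z (z outside [9, 31.5]); Combining (union): only the 12×9 cube is present, so the union is just that shape — area = 108.00 mm². So its area = 108.00 mm². Layer 245 is larger (420.00 vs 108.00 mm²).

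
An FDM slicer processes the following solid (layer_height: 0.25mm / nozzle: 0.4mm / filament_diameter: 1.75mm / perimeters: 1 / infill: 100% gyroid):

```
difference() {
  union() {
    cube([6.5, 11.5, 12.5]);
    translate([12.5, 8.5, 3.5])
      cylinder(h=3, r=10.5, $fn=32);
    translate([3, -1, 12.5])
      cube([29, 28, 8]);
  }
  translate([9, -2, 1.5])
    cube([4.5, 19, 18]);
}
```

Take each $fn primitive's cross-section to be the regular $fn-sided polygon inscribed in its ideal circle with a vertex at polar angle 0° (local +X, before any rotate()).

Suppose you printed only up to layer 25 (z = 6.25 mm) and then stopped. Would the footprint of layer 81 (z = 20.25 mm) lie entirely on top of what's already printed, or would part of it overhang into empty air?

Compare the two slices. At z = 6.25: the 6.5×11.5 cube contributes its full rectangle (area 74.75 mm²); the r=10.5 cylinder at (12.5, 8.5) contributes a regular 32-gon of circumradius 10.5 (area = (32/2)·10.500²·sin(360°/32) = 344.14 mm²); the cube at (3, -1) does not reach this height (z outside [12.5, 20.5]); Merging all regions: the regions partially overlap — summed areas 418.89 mm² minus the doubly-counted overlap 39.82 mm² gives 379.07 mm² — area = 379.07 mm²; the cube at (9, -2) is present — its section is the full 4.5×19 rectangle (area 85.50 mm²); After the difference (first − rest): starting from the result so far (379.07 mm²), the 4.5×19 cube at (9, -2) partially overlaps it — only the 84.63 mm² overlap (of its 85.50 mm²) is removed, clipping the outline — area = 294.43 mm². At z = 20.25: the cube does not reach this height (z outside [0, 12.5]); the cylinder at (12.5, 8.5) does not reach this height (z outside [3.5, 6.5]); the 29×28 cube at (3, -1) contributes its full rectangle (area 812.00 mm²); Merging all regions: only the 29×28 cube at (3, -1) is present, so the union is just that shape — area = 812.00 mm²; the cube at (9, -2) is absent (z outside [1.5, 19.5]); Subtracting the remaining from the first: none of the subtracted shapes is present at this height, so that combined region is unchanged — area = 812.00 mm². Checking containment: at z = 20.25 the cross-section extends beyond the z = 6.25 cross-section by about 554.56 mm².

part overhangs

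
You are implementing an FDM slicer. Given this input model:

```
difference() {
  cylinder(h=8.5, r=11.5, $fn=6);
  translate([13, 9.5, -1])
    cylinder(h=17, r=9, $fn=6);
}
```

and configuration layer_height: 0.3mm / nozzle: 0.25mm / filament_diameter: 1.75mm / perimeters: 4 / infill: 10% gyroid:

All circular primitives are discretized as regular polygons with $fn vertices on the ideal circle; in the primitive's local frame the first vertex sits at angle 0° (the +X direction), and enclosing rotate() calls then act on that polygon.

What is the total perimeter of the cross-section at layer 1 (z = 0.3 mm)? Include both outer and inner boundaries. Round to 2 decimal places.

69.53 mm

At z = 0.3 mm: the cylinder: section is a regular 6-gon, circumradius r=11.5 (perimeter = 2·6·11.500·sin(180°/6) = 69.00 mm); the r=9 cylinder at (13, 9.5) gives a regular 6-gon of circumradius 9 (constant along its height) (perimeter = 2·6·9.000·sin(180°/6) = 54.00 mm); After the difference (first − rest): starting from the r=11.5 cylinder, the r=9 cylinder at (13, 9.5) partially overlaps it — only the 16.51 mm² overlap (of its 210.44 mm²) is removed, clipping the outline — boundary = 69.53 mm. Overall, the cross-section is a single solid region. Total boundary length (outer) = 69.53 mm.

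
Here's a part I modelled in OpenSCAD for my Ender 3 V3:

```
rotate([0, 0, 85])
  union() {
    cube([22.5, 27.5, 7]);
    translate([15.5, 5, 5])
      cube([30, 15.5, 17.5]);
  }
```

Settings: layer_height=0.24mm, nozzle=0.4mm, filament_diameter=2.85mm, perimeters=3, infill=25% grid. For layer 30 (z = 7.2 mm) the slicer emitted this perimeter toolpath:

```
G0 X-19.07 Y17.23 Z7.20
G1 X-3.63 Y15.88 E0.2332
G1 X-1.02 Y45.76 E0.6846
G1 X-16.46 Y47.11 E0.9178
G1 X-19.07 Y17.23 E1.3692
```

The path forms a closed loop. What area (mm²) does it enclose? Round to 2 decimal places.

464.87 mm²

Apply the shoelace formula to the sequence of (X, Y) vertices; enclosed area = 464.87 mm².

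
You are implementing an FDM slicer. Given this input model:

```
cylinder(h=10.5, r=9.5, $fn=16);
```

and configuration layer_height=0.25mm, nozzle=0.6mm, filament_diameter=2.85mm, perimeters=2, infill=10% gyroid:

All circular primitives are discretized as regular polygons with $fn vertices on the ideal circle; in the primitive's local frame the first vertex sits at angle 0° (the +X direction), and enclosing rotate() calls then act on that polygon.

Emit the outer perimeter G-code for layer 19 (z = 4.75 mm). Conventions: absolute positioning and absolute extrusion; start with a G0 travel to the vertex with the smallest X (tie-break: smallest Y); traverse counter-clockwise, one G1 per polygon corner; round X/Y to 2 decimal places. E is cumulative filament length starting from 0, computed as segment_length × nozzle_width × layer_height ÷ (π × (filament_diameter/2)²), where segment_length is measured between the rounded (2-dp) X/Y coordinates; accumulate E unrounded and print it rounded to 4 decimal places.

G0 X-9.50 Y0.00 Z4.75
G1 X-8.78 Y-3.64 E0.0872
G1 X-6.72 Y-6.72 E0.1744
G1 X-3.64 Y-8.78 E0.2615
G1 X0.00 Y-9.50 E0.3487
G1 X3.64 Y-8.78 E0.4360
G1 X6.72 Y-6.72 E0.5231
G1 X8.78 Y-3.64 E0.6102
G1 X9.50 Y0.00 E0.6975
G1 X8.78 Y3.64 E0.7847
G1 X6.72 Y6.72 E0.8719
G1 X3.64 Y8.78 E0.9590
G1 X0.00 Y9.50 E1.0462
G1 X-3.64 Y8.78 E1.1335
G1 X-6.72 Y6.72 E1.2206
G1 X-8.78 Y3.64 E1.3077
G1 X-9.50 Y0.00 E1.3950

At z = 4.75 mm: the r=9.5 cylinder gives a regular 16-gon of circumradius 9.5 (constant along its height). The outline is a single polygon with 16 vertices. Extrusion per mm of travel: 0.6 × 0.25 / (π × 1.425²) = 0.023513. Accumulating E over each segment gives final E = 1.3950.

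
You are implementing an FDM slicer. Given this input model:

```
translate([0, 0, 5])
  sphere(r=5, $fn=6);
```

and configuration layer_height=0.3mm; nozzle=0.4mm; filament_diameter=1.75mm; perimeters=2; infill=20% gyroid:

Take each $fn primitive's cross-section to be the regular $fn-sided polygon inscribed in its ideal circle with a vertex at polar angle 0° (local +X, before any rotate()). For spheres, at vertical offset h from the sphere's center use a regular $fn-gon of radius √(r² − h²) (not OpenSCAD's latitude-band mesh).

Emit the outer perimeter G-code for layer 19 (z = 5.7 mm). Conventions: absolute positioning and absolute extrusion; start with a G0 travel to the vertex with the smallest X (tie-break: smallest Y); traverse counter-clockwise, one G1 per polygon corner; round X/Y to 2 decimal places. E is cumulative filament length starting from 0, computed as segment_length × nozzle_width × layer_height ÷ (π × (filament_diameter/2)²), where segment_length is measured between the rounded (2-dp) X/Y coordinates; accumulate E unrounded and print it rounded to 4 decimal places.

At z = 5.7 mm: the r=5 sphere slices to a regular 6-gon of circumradius 4.951 (√(r²−h²) with h=0.7 from center). The outline is a single polygon with 6 vertices. Extrusion per mm of travel: 0.4 × 0.3 / (π × 0.875²) = 0.049890. Accumulating E over each segment gives final E = 1.4828.

G0 X-4.95 Y0.00 Z5.70
G1 X-2.48 Y-4.29 E0.2470
G1 X2.48 Y-4.29 E0.4944
G1 X4.95 Y0.00 E0.7414
G1 X2.48 Y4.29 E0.9884
G1 X-2.48 Y4.29 E1.2358
G1 X-4.95 Y0.00 E1.4828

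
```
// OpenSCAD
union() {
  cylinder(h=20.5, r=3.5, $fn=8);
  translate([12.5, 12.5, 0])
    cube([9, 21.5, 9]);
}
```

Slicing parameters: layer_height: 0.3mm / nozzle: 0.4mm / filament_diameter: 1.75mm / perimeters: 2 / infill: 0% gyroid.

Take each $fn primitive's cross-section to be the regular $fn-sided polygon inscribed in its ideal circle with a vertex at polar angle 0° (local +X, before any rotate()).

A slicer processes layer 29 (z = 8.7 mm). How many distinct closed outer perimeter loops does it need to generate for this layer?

At z = 8.7 mm: the r=3.5 cylinder gives a regular 8-gon of circumradius 3.5 (constant along its height); the cube at (12.5, 12.5) (footprint 9×21.5) is included at this height; Taking the union: the 2 present regions are separate (no shared area or edge), so areas and boundary lengths simply add and each stays a separate island — 2 connected regions. The result has 2 disconnected regions.

2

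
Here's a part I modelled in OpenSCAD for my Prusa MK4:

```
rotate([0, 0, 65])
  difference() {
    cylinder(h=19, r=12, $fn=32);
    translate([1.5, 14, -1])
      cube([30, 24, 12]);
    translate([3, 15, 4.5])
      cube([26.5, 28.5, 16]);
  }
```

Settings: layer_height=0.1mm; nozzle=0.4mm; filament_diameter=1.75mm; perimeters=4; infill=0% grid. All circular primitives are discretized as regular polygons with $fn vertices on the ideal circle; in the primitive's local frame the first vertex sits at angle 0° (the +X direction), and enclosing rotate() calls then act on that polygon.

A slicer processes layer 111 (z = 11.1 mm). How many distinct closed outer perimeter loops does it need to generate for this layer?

1

At z = 11.1 mm: the r=12 cylinder contributes a regular 32-gon of circumradius 12; the cube at (1.5, 14) is absent (z outside [-1, 11]); the cube at (3, 15) (footprint 26.5×28.5) is included at this height; Taking the first minus the rest: starting from the r=12 cylinder, the 26.5×28.5 cube at (3, 15) misses the remaining region (no effect) — 1 connected region; (rotated 65° about Z; rotation is an isometry so areas/perimeters/island counts are preserved). The result has 1 disconnected region.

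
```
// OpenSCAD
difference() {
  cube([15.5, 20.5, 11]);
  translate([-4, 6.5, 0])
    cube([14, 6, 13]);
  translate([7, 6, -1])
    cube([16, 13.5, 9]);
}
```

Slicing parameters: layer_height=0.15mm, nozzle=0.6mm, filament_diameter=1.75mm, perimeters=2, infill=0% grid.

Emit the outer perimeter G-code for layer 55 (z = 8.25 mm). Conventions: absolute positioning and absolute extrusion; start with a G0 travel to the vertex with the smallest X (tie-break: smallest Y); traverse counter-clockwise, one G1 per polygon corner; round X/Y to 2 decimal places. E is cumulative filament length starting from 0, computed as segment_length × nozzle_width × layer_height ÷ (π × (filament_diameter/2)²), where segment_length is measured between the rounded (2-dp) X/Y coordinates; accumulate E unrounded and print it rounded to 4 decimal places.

G0 X0.00 Y0.00 Z8.25
G1 X15.50 Y0.00 E0.5800
G1 X15.50 Y20.50 E1.3470
G1 X0.00 Y20.50 E1.9270
G1 X0.00 Y12.50 E2.2264
G1 X10.00 Y12.50 E2.6005
G1 X10.00 Y6.50 E2.8250
G1 X0.00 Y6.50 E3.1992
G1 X0.00 Y0.00 E3.4424

At z = 8.25 mm: the cube is present — its section is the full 15.5×20.5 rectangle; the cube at (-4, 6.5) is present — its section is the full 14×6 rectangle; the cube at (7, 6) is absent (z outside [-1, 8]); Taking the first minus the rest: starting from the 15.5×20.5 cube, the 14×6 cube at (-4, 6.5) partially overlaps it — only the 60.00 mm² overlap (of its 84.00 mm²) is removed, clipping the outline — 1 connected region. The outline is a single polygon with 8 vertices. Extrusion per mm of travel: 0.6 × 0.15 / (π × 0.875²) = 0.037418. Accumulating E over each segment gives final E = 3.4424.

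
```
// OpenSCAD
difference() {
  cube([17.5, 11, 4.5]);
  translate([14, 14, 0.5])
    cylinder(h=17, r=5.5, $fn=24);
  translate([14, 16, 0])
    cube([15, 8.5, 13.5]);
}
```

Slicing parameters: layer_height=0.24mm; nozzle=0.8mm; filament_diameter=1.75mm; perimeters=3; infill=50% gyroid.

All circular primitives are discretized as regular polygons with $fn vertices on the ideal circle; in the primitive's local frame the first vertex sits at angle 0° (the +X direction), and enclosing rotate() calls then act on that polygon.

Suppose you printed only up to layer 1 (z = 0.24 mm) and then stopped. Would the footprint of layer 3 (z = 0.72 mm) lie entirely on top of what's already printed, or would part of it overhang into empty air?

entirely on top

Compare the two slices. At z = 0.24: the cube is present — its section is the full 17.5×11 rectangle (area 192.50 mm²); the cylinder at (14, 14) does not reach this height (z outside [0.5, 17.5]); the cube at (14, 16) (footprint 15×8.5) is included at this height (area 127.50 mm²); After the difference (first − rest): starting from the 17.5×11 cube (192.50 mm²), the 15×8.5 cube at (14, 16) misses the remaining region (no effect) — area = 192.50 mm². At z = 0.72: the cube is present — its section is the full 17.5×11 rectangle (area 192.50 mm²); the r=5.5 cylinder at (14, 14) contributes a regular 24-gon of circumradius 5.5 (area = (24/2)·5.500²·sin(360°/24) = 93.95 mm²); the 15×8.5 cube at (14, 16) contributes its full rectangle (area 127.50 mm²); Subtracting the remaining from the first: starting from the 17.5×11 cube (192.50 mm²), the r=5.5 cylinder at (14, 14) partially overlaps it — only the 15.18 mm² overlap (of its 93.95 mm²) is removed, clipping the outline; the 15×8.5 cube at (14, 16) misses the remaining region (no effect) — area = 177.32 mm². Checking containment: the cross-section at z = 0.72 is a subset of the cross-section at z = 0.24.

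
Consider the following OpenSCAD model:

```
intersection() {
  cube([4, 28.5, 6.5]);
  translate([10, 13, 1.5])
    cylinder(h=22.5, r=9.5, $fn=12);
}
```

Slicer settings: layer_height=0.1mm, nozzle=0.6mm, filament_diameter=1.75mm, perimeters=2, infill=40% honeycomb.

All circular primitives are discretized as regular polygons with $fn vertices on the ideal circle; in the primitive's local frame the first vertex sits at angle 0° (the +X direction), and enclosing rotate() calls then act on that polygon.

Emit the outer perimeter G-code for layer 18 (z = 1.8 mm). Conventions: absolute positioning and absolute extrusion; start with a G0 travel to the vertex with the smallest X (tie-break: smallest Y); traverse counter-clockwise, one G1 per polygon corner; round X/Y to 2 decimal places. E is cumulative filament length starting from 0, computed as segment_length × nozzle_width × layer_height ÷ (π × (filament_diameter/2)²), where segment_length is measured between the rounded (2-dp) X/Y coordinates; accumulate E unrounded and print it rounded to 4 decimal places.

At z = 1.8 mm: the cube is present — its section is the full 4×28.5 rectangle; the r=9.5 cylinder at (10, 13) contributes a regular 12-gon of circumradius 9.5; After intersecting: the r=9.5 cylinder at (10, 13) partially overlaps the 4×28.5 cube; clipping to the common part keeps 32.17 mm² — 1 connected region. The outline is a single polygon with 5 vertices. Extrusion per mm of travel: 0.6 × 0.1 / (π × 0.875²) = 0.024945. Accumulating E over each segment gives final E = 0.7509.

G0 X0.50 Y13.00 Z1.80
G1 X1.77 Y8.25 E0.1227
G1 X4.00 Y6.02 E0.2013
G1 X4.00 Y19.98 E0.5496
G1 X1.77 Y17.75 E0.6282
G1 X0.50 Y13.00 E0.7509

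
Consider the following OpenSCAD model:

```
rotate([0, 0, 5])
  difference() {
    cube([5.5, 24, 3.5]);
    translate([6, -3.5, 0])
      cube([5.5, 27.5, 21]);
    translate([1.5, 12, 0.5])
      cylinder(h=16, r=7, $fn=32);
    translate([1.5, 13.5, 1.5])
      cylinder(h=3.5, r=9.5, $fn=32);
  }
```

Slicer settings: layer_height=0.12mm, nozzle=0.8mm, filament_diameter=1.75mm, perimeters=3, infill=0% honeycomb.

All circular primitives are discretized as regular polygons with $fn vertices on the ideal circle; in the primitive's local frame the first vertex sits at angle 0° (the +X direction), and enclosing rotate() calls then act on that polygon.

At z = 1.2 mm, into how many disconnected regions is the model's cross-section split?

2

At z = 1.2 mm: the cube (footprint 5.5×24) is included at this height; the cube at (6, -3.5) (footprint 5.5×27.5) is included at this height; the r=7 cylinder at (1.5, 12) gives a regular 32-gon of circumradius 7 (constant along its height); the cylinder at (1.5, 13.5) is not intersected at this z (z outside [1.5, 5]); After the difference (first − rest): starting from the 5.5×24 cube, the 5.5×27.5 cube at (6, -3.5) misses the remaining region (no effect); the r=7 cylinder at (1.5, 12) partially overlaps it — only the 73.37 mm² overlap (of its 152.95 mm²) is removed, clipping the outline — 2 connected regions; (rotated 5° about Z; rotation is an isometry so areas/perimeters/island counts are preserved). The result has 2 disconnected regions.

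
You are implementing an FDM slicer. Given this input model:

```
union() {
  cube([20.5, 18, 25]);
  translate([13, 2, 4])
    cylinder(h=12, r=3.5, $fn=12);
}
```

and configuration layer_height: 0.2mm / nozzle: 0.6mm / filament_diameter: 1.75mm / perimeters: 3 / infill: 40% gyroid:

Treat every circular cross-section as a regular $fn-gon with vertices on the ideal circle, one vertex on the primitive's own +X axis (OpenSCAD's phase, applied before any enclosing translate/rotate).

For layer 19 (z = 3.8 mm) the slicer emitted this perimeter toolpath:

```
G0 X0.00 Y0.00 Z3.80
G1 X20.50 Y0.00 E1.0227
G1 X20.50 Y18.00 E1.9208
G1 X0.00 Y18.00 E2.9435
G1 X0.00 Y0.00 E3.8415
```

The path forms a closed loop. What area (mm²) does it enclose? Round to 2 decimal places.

369.00 mm²

Apply the shoelace formula to the sequence of (X, Y) vertices; enclosed area = 369.00 mm².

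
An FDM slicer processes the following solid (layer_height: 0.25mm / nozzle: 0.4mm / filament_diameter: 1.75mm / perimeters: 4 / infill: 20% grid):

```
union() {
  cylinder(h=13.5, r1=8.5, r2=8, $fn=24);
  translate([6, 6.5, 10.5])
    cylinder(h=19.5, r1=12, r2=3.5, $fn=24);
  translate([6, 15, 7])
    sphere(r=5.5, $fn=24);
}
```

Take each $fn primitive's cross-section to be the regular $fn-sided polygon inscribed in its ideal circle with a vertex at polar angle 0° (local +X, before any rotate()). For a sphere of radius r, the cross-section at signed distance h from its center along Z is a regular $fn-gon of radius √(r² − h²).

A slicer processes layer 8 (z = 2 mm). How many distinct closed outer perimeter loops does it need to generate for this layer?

At z = 2 mm: the cone: at t=0.148 of its height the radius interpolates to r₁+(r₂−r₁)t = 8.426, giving a regular 24-gon of that circumradius; the cone at (6, 6.5) is absent (z outside [10.5, 30]); the sphere at (6, 15): section is a regular 24-gon, circumradius = √(r²−h²) = √(5.5²−5²) = 2.291; Taking the union: the 2 present regions are separate (no shared area or edge), so areas and boundary lengths simply add and each stays a separate island — 2 connected regions. The result has 2 disconnected regions.

2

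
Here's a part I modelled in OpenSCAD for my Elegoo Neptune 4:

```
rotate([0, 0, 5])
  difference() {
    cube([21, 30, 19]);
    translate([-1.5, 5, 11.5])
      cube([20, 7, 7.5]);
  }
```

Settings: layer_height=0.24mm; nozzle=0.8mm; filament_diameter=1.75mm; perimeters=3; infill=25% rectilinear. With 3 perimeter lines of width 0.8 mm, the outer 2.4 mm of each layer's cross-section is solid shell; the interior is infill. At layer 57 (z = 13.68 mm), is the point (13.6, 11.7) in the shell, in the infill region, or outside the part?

At z = 13.68 mm: the cube is present — its section is the full 21×30 rectangle; the cube at (-1.5, 5) is present — its section is the full 20×7 rectangle; Subtracting the remaining from the first: starting from the 21×30 cube, the 20×7 cube at (-1.5, 5) partially overlaps it — only the 129.50 mm² overlap (of its 140.00 mm²) is removed, clipping the outline — 1 connected region; (whole slice rotated 5° about Z — lengths, areas and connectivity unchanged). Overall, the cross-section is a single solid region. Undo the 5° rotation: the query point maps to (14.568, 10.470) in the un-rotated model frame. The nearest boundary edge runs (18.50, 12.00)→(0.00, 12.00); distance from the point to it = 1.53 mm. The point is not inside any of the regions above, so it lies outside the cross-section (1.53 mm from the nearest boundary).

outside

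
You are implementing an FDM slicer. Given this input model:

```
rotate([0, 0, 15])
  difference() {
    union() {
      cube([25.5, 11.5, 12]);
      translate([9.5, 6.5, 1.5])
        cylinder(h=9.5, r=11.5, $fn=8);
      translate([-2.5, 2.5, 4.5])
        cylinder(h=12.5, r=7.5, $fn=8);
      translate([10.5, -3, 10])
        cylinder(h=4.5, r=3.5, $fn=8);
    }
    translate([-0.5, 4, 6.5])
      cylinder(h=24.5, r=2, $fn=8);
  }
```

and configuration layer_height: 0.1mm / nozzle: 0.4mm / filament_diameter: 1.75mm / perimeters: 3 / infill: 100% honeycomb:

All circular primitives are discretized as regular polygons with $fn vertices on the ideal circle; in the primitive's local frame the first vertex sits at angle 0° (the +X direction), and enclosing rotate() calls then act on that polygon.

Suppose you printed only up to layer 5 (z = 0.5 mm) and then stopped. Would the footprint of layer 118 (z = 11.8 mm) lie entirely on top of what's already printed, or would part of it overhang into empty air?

part overhangs

Compare the two slices. At z = 0.5: the cube is present — its section is the full 25.5×11.5 rectangle (area 293.25 mm²); the cylinder at (9.5, 6.5) is absent (z outside [1.5, 11]); the cylinder at (-2.5, 2.5) does not reach this height (z outside [4.5, 17]); the cylinder at (10.5, -3) is not intersected at this z (z outside [10, 14.5]); Taking the union: only the 25.5×11.5 cube is present, so the union is just that shape — area = 293.25 mm²; the cylinder at (-0.5, 4) does not reach this height (z outside [6.5, 31]); After the difference (first − rest): none of the subtracted shapes is present at this height, so the result so far is unchanged — area = 293.25 mm²; (rotated 15° about Z; rotation is an isometry so areas/perimeters/island counts are preserved). At z = 11.8: the cube (footprint 25.5×11.5) is included at this height (area 293.25 mm²); the cylinder at (9.5, 6.5) does not reach this height (z outside [1.5, 11]); the cylinder at (-2.5, 2.5): section is a regular 8-gon, circumradius r=7.5 (area = (8/2)·7.500²·sin(360°/8) = 159.10 mm²); the cylinder at (10.5, -3): section is a regular 8-gon, circumradius r=3.5 (area = (8/2)·3.500²·sin(360°/8) = 34.65 mm²); Taking the union: the regions partially overlap — summed areas 487.00 mm² minus the doubly-counted overlap 34.13 mm² gives 452.87 mm² — area = 452.87 mm²; the r=2 cylinder at (-0.5, 4) gives a regular 8-gon of circumradius 2 (constant along its height) (area = (8/2)·2.000²·sin(360°/8) = 11.31 mm²); Subtracting the remaining from the first: starting from that combined region (452.87 mm²), the r=2 cylinder at (-0.5, 4) lies wholly inside it (removes its full 11.31 mm² and its 12.25 mm outline becomes a hole wall) — area = 441.56 mm²; (rotated 15° about Z; rotation is an isometry so areas/perimeters/island counts are preserved). Checking containment: at z = 11.8 the cross-section extends beyond the z = 0.5 cross-section by about 152.07 mm².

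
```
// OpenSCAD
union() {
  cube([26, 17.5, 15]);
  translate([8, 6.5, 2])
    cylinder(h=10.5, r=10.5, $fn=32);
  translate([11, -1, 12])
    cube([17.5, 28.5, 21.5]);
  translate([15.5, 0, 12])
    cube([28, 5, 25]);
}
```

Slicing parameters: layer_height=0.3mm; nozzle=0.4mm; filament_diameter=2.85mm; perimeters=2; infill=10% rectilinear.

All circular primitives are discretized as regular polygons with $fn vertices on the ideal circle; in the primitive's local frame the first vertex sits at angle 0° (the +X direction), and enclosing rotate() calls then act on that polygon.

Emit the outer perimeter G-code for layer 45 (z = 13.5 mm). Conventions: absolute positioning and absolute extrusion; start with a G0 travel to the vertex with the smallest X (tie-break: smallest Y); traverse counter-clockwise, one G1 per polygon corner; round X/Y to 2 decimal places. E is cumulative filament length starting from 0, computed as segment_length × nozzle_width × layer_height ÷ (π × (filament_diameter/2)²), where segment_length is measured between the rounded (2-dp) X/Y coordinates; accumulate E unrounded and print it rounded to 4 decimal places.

At z = 13.5 mm: the cube is present — its section is the full 26×17.5 rectangle; the cylinder at (8, 6.5) is not intersected at this z (z outside [2, 12.5]); the 17.5×28.5 cube at (11, -1) contributes its full rectangle; the cube at (15.5, 0) is present — its section is the full 28×5 rectangle; Combining (union): the regions partially overlap (shared area 327.50 mm²), so overlapping operands fuse into one piece — 1 connected region. The outline is a single polygon with 12 vertices. Extrusion per mm of travel: 0.4 × 0.3 / (π × 1.425²) = 0.018811. Accumulating E over each segment gives final E = 2.7087.

G0 X0.00 Y0.00 Z13.50
G1 X11.00 Y0.00 E0.2069
G1 X11.00 Y-1.00 E0.2257
G1 X28.50 Y-1.00 E0.5549
G1 X28.50 Y0.00 E0.5737
G1 X43.50 Y0.00 E0.8559
G1 X43.50 Y5.00 E0.9499
G1 X28.50 Y5.00 E1.2321
G1 X28.50 Y27.50 E1.6553
G1 X11.00 Y27.50 E1.9845
G1 X11.00 Y17.50 E2.1726
G1 X0.00 Y17.50 E2.3795
G1 X0.00 Y0.00 E2.7087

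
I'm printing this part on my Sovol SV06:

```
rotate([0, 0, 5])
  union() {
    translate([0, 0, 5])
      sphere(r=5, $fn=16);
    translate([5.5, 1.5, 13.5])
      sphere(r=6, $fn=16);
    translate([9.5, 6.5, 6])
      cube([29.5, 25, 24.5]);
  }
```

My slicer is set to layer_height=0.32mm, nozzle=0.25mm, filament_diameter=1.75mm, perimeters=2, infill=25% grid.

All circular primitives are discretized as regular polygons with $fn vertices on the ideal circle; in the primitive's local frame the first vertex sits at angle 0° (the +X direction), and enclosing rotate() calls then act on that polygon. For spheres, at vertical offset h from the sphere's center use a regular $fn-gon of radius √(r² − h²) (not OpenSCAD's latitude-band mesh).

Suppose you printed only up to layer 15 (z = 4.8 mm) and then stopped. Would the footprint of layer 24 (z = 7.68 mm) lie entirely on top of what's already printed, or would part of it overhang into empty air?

Compare the two slices. At z = 4.8: the r=5 sphere contributes a regular 16-gon of circumradius √(5²−0.2²) = 4.996 (area = (16/2)·4.996²·sin(360°/16) = 76.41 mm²); the sphere at (5.5, 1.5) does not reach this height (|z−center|=8.700 > r=6); the cube at (9.5, 6.5) does not reach this height (z outside [6, 30.5]); Merging all regions: only the r=5 sphere is present, so the union is just that shape — area = 76.41 mm²; (whole slice rotated 5° about Z — lengths, areas and connectivity unchanged). At z = 7.68: the r=5 sphere contributes a regular 16-gon of circumradius √(5²−2.68²) = 4.221 (area = (16/2)·4.221²·sin(360°/16) = 54.55 mm²); the sphere at (5.5, 1.5): section is a regular 16-gon, circumradius = √(r²−h²) = √(6²−5.82²) = 1.459 (area = (16/2)·1.459²·sin(360°/16) = 6.51 mm²); the cube at (9.5, 6.5) is present — its section is the full 29.5×25 rectangle (area 737.50 mm²); Combining (union): the 3 present regions are separate (no shared area or edge), so areas and boundary lengths simply add and each stays a separate island — area = 798.56 mm²; (whole slice rotated 5° about Z — lengths, areas and connectivity unchanged). Checking containment: at z = 7.68 the cross-section extends beyond the z = 4.8 cross-section by about 742.97 mm².

part overhangs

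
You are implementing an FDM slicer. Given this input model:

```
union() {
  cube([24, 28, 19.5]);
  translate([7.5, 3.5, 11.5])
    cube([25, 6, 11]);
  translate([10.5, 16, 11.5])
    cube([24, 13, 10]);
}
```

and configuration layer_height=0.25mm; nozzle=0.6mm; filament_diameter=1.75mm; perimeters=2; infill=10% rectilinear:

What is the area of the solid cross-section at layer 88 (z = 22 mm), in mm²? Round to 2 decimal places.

At z = 22 mm: the cube does not reach this height (z outside [0, 19.5]); the 25×6 cube at (7.5, 3.5) contributes its full rectangle (area 150.00 mm²); the cube at (10.5, 16) is absent (z outside [11.5, 21.5]); Merging all regions: only the 25×6 cube at (7.5, 3.5) is present, so the union is just that shape — area = 150.00 mm². Overall, the cross-section is a single solid region. Net area = 150.00 mm².

150.00 mm²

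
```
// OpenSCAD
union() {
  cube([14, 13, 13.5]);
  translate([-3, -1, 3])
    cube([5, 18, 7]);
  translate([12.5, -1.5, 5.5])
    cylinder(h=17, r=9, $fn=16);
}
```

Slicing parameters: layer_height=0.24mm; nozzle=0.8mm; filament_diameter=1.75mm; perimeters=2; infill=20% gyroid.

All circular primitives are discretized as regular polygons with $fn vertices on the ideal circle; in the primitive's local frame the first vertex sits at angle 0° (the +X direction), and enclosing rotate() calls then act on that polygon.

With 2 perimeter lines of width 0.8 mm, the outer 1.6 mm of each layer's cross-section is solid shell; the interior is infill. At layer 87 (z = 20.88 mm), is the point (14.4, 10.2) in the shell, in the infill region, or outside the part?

outside

At z = 20.88 mm: the cube is not intersected at this z (z outside [0, 13.5]); the cube at (-3, -1) is not intersected at this z (z outside [3, 10]); the r=9 cylinder at (12.5, -1.5) contributes a regular 16-gon of circumradius 9; Combining (union): only the r=9 cylinder at (12.5, -1.5) is present, so the union is just that shape — 1 connected region. Overall, the cross-section is a single solid region. The nearest boundary edge runs (15.94, 6.81)→(12.50, 7.50); distance from the point to it = 3.02 mm. The point is not inside any of the regions above, so it lies outside the cross-section (3.02 mm from the nearest boundary).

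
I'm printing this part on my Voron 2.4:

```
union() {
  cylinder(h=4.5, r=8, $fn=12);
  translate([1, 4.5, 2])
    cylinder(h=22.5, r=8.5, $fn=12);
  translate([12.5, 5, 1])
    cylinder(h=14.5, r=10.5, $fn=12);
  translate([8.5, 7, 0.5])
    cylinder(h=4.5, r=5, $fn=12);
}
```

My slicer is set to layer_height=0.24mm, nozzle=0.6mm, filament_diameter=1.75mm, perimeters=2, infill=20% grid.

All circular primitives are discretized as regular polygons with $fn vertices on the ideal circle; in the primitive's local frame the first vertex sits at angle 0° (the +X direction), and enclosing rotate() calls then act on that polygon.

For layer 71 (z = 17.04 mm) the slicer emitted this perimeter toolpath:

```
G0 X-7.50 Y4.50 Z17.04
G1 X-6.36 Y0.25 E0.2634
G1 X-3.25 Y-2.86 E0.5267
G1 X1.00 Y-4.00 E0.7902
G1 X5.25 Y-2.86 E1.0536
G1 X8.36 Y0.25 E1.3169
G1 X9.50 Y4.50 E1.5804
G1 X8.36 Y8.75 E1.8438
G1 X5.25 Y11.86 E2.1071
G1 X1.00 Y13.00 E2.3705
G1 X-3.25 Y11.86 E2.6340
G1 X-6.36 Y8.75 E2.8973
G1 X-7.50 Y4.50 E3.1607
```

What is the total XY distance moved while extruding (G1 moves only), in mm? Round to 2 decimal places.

Sum the Euclidean lengths of each G1 segment: total = 52.79 mm.

52.79 mm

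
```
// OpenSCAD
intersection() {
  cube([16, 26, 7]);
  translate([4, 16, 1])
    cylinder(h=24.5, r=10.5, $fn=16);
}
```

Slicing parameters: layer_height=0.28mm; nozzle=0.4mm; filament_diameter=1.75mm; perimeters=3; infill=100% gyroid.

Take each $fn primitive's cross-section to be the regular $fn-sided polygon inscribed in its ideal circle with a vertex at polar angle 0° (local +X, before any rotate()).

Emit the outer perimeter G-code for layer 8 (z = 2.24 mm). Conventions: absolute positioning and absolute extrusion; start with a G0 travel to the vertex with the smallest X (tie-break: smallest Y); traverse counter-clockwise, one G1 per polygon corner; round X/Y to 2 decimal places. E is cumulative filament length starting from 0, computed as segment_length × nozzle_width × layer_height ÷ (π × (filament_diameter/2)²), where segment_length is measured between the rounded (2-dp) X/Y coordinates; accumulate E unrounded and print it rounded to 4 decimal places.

At z = 2.24 mm: the 16×26 cube contributes its full rectangle; the r=10.5 cylinder at (4, 16) contributes a regular 16-gon of circumradius 10.5; After intersecting: the r=10.5 cylinder at (4, 16) partially overlaps the 16×26 cube; clipping to the common part keeps 248.32 mm² — 1 connected region. The outline is a single polygon with 12 vertices. Extrusion per mm of travel: 0.4 × 0.28 / (π × 0.875²) = 0.046564. Accumulating E over each segment gives final E = 2.8046.

G0 X0.00 Y6.30 Z2.24
G1 X4.00 Y5.50 E0.1899
G1 X8.02 Y6.30 E0.3808
G1 X11.42 Y8.58 E0.5714
G1 X13.70 Y11.98 E0.7620
G1 X14.50 Y16.00 E0.9529
G1 X13.70 Y20.02 E1.1438
G1 X11.42 Y23.42 E1.3344
G1 X8.02 Y25.70 E1.5250
G1 X6.51 Y26.00 E1.5967
G1 X1.49 Y26.00 E1.8304
G1 X0.00 Y25.70 E1.9012
G1 X0.00 Y6.30 E2.8046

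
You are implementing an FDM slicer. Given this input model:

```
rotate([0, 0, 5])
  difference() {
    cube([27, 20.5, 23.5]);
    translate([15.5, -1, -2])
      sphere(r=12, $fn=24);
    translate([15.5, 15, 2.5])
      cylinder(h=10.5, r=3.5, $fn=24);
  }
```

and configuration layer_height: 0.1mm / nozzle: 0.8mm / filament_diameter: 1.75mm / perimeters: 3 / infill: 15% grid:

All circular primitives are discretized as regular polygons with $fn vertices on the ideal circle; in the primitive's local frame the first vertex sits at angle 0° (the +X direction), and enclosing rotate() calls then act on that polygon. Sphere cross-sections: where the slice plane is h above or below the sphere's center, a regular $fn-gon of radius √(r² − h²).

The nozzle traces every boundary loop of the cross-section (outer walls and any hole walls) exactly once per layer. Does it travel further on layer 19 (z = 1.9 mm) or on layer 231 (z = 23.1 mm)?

layer 19 (z = 1.9 mm)

Layer 19 (z = 1.9): the 27×20.5 cube contributes its full rectangle (perimeter 95.00 mm); the r=12 sphere at (15.5, -1) slices to a regular 24-gon of circumradius 11.349 (√(r²−h²) with h=3.9 from center) (perimeter = 2·24·11.349·sin(180°/24) = 71.10 mm); the cylinder at (15.5, 15) is absent (z outside [2.5, 13]); After the difference (first − rest): starting from the 27×20.5 cube, the r=12 sphere at (15.5, -1) partially overlaps it — only the 177.43 mm² overlap (of its 400.00 mm²) is removed, clipping the outline — boundary = 106.10 mm; (whole slice rotated 5° about Z — lengths, areas and connectivity unchanged). So its perimeter = 106.10 mm. Layer 231 (z = 23.1): the 27×20.5 cube contributes its full rectangle (perimeter 95.00 mm); the sphere at (15.5, -1) is absent (|z−center|=25.100 > r=12); the cylinder at (15.5, 15) is absent (z outside [2.5, 13]); Taking the first minus the rest: none of the subtracted shapes is present at this height, so the 27×20.5 cube is unchanged — boundary = 95.00 mm; (rotated 5° about Z; rotation is an isometry so areas/perimeters/island counts are preserved). So its perimeter = 95.00 mm. Layer 19 is larger (106.10 vs 95.00 mm).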